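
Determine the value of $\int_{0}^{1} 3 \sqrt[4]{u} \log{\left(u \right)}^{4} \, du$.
$\frac{73728}{3125}$

Start from the elementary integral
$$J(a) = \int_{0}^{1} 3 u^{a} \, du = \frac{3}{a + 1}.$$

Differentiating under the integral sign brings down a factor of $\ln u$:
$$\frac{dJ}{da} = \int_{0}^{1} 3 u^{a} \log{\left(u \right)} \, du = - \frac{3}{\left(a + 1\right)^{2}}.$$

Repeating $4$ times in total — each differentiation brings down another $\ln u$ — gives
$$\frac{d^{4}J}{da^{4}} = \int_{0}^{1} 3 u^{a} \log{\left(u \right)}^{4} \, du = \frac{72}{\left(a + 1\right)^{5}},$$
and the integrand here is exactly the target integrand, so $I = \frac{72}{\left(a + 1\right)^{5}}$.

Setting $a = \frac{1}{4}$:
$$I = \frac{73728}{3125}.$$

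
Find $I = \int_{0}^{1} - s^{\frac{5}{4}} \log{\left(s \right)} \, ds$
$\frac{16}{81}$

Start from the elementary integral
$$J(a) = \int_{0}^{1} - s^{a} \, ds = - \frac{1}{a + 1}.$$

Differentiating under the integral sign brings down a factor of $\ln s$:
$$\frac{dJ}{da} = \int_{0}^{1} - s^{a} \log{\left(s \right)} \, ds = \frac{1}{\left(a + 1\right)^{2}}.$$

The integral on the left is $I$, so $I = \frac{1}{\left(a + 1\right)^{2}}$.

Setting $a = \frac{5}{4}$:
$$I = \frac{16}{81}.$$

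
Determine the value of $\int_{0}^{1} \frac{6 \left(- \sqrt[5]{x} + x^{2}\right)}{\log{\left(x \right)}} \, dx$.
$\log{\left(\frac{15625}{64} \right)}$

Introduce a parameter $a$ in the exponent: let $I(a) = \int_{0}^{1} \frac{6 \left(- \sqrt[5]{x} + x^{a}\right)}{\log{\left(x \right)}} \, dx$.

Since $\dfrac{\partial}{\partial a}\,x^{a} = x^{a} \ln x$, the $\ln x$ in the denominator cancels and
$$\frac{dI}{da} = \int_{0}^{1} 6 x^{a} \, dx = 6 \left[\frac{x^{a+1}}{a+1}\right]_0^1 = \frac{6}{a + 1}.$$

Integrating with respect to $a$ gives $I(a) = \log{\left(\frac{15625 \left(a + 1\right)^{6}}{46656} \right)} + C$.

At $a = \frac{1}{5}$ the integrand is identically $0$, so $I(\frac{1}{5}) = 0$. The closed form gives $0$, hence $C = 0$.

Setting $a = 2$:
$$I = \log{\left(\frac{15625}{64} \right)}.$$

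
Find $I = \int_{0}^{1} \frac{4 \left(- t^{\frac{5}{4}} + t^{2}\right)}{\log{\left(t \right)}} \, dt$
$\log{\left(\frac{256}{81} \right)}$

Replace the exponent $2$ by a parameter $a$: let $I(a) = \int_{0}^{1} \frac{4 \left(- t^{\frac{5}{4}} + t^{a}\right)}{\log{\left(t \right)}} \, dt$.

Since $\dfrac{\partial}{\partial a}\,t^{a} = t^{a} \ln t$, the $\ln t$ in the denominator cancels and
$$\frac{dI}{da} = \int_{0}^{1} 4 t^{a} \, dt = 4 \left[\frac{t^{a+1}}{a+1}\right]_0^1 = \frac{4}{a + 1}.$$

Integrating with respect to $a$ gives $I(a) = \log{\left(\frac{256 \left(a + 1\right)^{4}}{6561} \right)} + C$.

At $a = \frac{5}{4}$ the integrand is identically $0$, so $I(\frac{5}{4}) = 0$. The closed form gives $0$, hence $C = 0$.

Setting $a = 2$:
$$I = \log{\left(\frac{256}{81} \right)}.$$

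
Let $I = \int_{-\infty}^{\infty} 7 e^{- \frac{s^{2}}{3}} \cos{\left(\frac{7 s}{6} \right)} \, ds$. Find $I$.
$\frac{7 \sqrt{3} \sqrt{\pi}}{e^{\frac{49}{48}}}$

Let $b$ denote the cosine frequency and define $I(b) = \int_{-\infty}^{\infty} 7 e^{- \frac{s^{2}}{3}} \cos{\left(b s \right)} \, ds$.

Differentiating under the integral sign,
$$I'(b) = \int_{-\infty}^{\infty} - 7 s e^{- \frac{s^{2}}{3}} \sin{\left(b s \right)} \, ds.$$

Integrate $\int_{-\infty}^{\infty} s \sin(b s)\, e^{- \frac{s^{2}}{3}}\, ds$ by parts with $u = \sin(b s)$ and $dv = s\, e^{- \frac{s^{2}}{3}}\, ds$, giving $v = - \frac{3 e^{- \frac{s^{2}}{3}}}{2}$. The boundary term vanishes and
$$\int_{-\infty}^{\infty} s \sin(b s)\, e^{- \frac{s^{2}}{3}}\, ds = \frac{3 b}{2} \int_{-\infty}^{\infty} \cos(b s)\, e^{- \frac{s^{2}}{3}}\, ds,$$
so $I'(b) = - \frac{3 b}{2}\, I(b)$.

This is a separable first-order ODE; solving with the initial condition $I(0) = \int_{-\infty}^{\infty} 7 e^{- \frac{s^{2}}{3}}\,ds = 7 \sqrt{3} \sqrt{\pi}$ gives
$$I(b) = 7 \sqrt{3} \sqrt{\pi} e^{- \frac{3 b^{2}}{4}}.$$

Setting $b = \frac{7}{6}$:
$$I = \frac{7 \sqrt{3} \sqrt{\pi}}{e^{\frac{49}{48}}}.$$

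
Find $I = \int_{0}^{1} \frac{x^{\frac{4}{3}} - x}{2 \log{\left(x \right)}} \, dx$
$\log{\left(\frac{\sqrt{42}}{6} \right)}$

Introduce a parameter $a$ in the exponent: let $I(a) = \int_{0}^{1} \frac{- x + x^{a}}{2 \log{\left(x \right)}} \, dx$.

Since $\dfrac{\partial}{\partial a}\,x^{a} = x^{a} \ln x$, the $\ln x$ in the denominator cancels and
$$\frac{dI}{da} = \int_{0}^{1} \frac{1}{2} x^{a} \, dx = \frac{1}{2} \left[\frac{x^{a+1}}{a+1}\right]_0^1 = \frac{1}{2 \left(a + 1\right)}.$$

Integrating with respect to $a$ gives $I(a) = \frac{\log{\left(a + 1 \right)}}{2} - \frac{\log{\left(2 \right)}}{2} + C$.

At $a = 1$ the integrand is identically $0$, so $I(1) = 0$. The closed form gives $0$, hence $C = 0$.

Setting $a = \frac{4}{3}$:
$$I = \log{\left(\frac{\sqrt{42}}{6} \right)}.$$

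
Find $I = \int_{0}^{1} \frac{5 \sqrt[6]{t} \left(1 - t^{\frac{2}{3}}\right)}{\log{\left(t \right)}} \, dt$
$\log{\left(\frac{16807}{161051} \right)}$

Introduce a parameter $a$ in the exponent: let $I(a) = \int_{0}^{1} \frac{5 \left(- t^{\frac{5}{6}} + t^{a}\right)}{\log{\left(t \right)}} \, dt$.

Since $\dfrac{\partial}{\partial a}\,t^{a} = t^{a} \ln t$, the $\ln t$ in the denominator cancels and
$$\frac{dI}{da} = \int_{0}^{1} 5 t^{a} \, dt = 5 \left[\frac{t^{a+1}}{a+1}\right]_0^1 = \frac{5}{a + 1}.$$

Integrating with respect to $a$ gives $I(a) = \log{\left(\frac{7776 \left(a + 1\right)^{5}}{161051} \right)} + C$.

At $a = \frac{5}{6}$ the integrand is identically $0$, so $I(\frac{5}{6}) = 0$. The closed form gives $0$, hence $C = 0$.

Setting $a = \frac{1}{6}$:
$$I = \log{\left(\frac{16807}{161051} \right)}.$$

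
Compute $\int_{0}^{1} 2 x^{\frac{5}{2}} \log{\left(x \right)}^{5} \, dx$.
$- \frac{15360}{117649}$

Consider the simpler parametrised integral
$$J(a) = \int_{0}^{1} 2 x^{a} \, dx = \frac{2}{a + 1}.$$

Differentiating under the integral sign brings down a factor of $\ln x$:
$$\frac{dJ}{da} = \int_{0}^{1} 2 x^{a} \log{\left(x \right)} \, dx = - \frac{2}{\left(a + 1\right)^{2}}.$$

Repeating $5$ times in total — each differentiation brings down another $\ln x$ — gives
$$\frac{d^{5}J}{da^{5}} = \int_{0}^{1} 2 x^{a} \log{\left(x \right)}^{5} \, dx = - \frac{240}{\left(a + 1\right)^{6}},$$
and the integrand here is exactly the target integrand, so $I = - \frac{240}{\left(a + 1\right)^{6}}$.

Setting $a = \frac{5}{2}$:
$$I = - \frac{15360}{117649}.$$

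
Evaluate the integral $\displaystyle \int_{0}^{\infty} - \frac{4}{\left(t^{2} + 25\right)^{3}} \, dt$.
$- \frac{3 \pi}{12500}$

Recall the elementary integral
$$J(a) = \int_{0}^{\infty} - \frac{4}{a^{2} + t^{2}} \, dt = - \frac{2 \pi}{a}.$$

Differentiating under the integral sign with respect to $a$,
$$\frac{dJ}{da} = \int_{0}^{\infty} \frac{8 a}{\left(a^{2} + t^{2}\right)^{2}} \, dt = \frac{2 \pi}{a^{2}},$$
so $\int_{0}^{\infty} - \frac{4}{\left(a^{2} + t^{2}\right)^{2}} \, dt = - \frac{\pi}{a^{3}}$.

Repeating — each differentiation of $1/(t^2+a^2)^j$ produces $-2ja/(t^2+a^2)^{j+1}$ — and dividing through by $-2ja$ at each step yields, after $2$ differentiations in total,
$$\int_{0}^{\infty} - \frac{4}{\left(a^{2} + t^{2}\right)^{3}} \, dt = - \frac{3 \pi}{4 a^{5}}.$$

Setting $a = 5$:
$$I = - \frac{3 \pi}{12500}.$$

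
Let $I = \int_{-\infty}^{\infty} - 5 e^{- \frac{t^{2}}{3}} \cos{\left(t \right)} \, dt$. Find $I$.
$- \frac{5 \sqrt{3} \sqrt{\pi}}{e^{\frac{3}{4}}}$

Define $I(b) = \int_{-\infty}^{\infty} - 5 e^{- \frac{t^{2}}{3}} \cos{\left(b t \right)} \, dt$.

Differentiating under the integral sign,
$$I'(b) = \int_{-\infty}^{\infty} 5 t e^{- \frac{t^{2}}{3}} \sin{\left(b t \right)} \, dt.$$

Integrate $\int_{-\infty}^{\infty} t \sin(b t)\, e^{- \frac{t^{2}}{3}}\, dt$ by parts with $u = \sin(b t)$ and $dv = t\, e^{- \frac{t^{2}}{3}}\, dt$, giving $v = - \frac{3 e^{- \frac{t^{2}}{3}}}{2}$. The boundary term vanishes and
$$\int_{-\infty}^{\infty} t \sin(b t)\, e^{- \frac{t^{2}}{3}}\, dt = \frac{3 b}{2} \int_{-\infty}^{\infty} \cos(b t)\, e^{- \frac{t^{2}}{3}}\, dt,$$
so $I'(b) = - \frac{3 b}{2}\, I(b)$.

This is a separable first-order ODE; solving with the initial condition $I(0) = \int_{-\infty}^{\infty} - 5 e^{- \frac{t^{2}}{3}}\,dt = - 5 \sqrt{3} \sqrt{\pi}$ gives
$$I(b) = - 5 \sqrt{3} \sqrt{\pi} e^{- \frac{3 b^{2}}{4}}.$$

Setting $b = 1$:
$$I = - \frac{5 \sqrt{3} \sqrt{\pi}}{e^{\frac{3}{4}}}.$$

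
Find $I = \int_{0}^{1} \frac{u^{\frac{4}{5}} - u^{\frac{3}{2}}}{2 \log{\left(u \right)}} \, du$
$\log{\left(\frac{3 \sqrt{2}}{5} \right)}$

Consider the one-parameter family: let $I(a) = \int_{0}^{1} \frac{- u^{\frac{3}{2}} + u^{a}}{2 \log{\left(u \right)}} \, du$.

Since $\dfrac{\partial}{\partial a}\,u^{a} = u^{a} \ln u$, the $\ln u$ in the denominator cancels and
$$\frac{dI}{da} = \int_{0}^{1} \frac{1}{2} u^{a} \, du = \frac{1}{2} \left[\frac{u^{a+1}}{a+1}\right]_0^1 = \frac{1}{2 \left(a + 1\right)}.$$

Integrating with respect to $a$ gives $I(a) = \log{\left(\frac{\sqrt{10} \sqrt{a + 1}}{5} \right)} + C$.

At $a = \frac{3}{2}$ the integrand is identically $0$, so $I(\frac{3}{2}) = 0$. The closed form gives $0$, hence $C = 0$.

Setting $a = \frac{4}{5}$:
$$I = \log{\left(\frac{3 \sqrt{2}}{5} \right)}.$$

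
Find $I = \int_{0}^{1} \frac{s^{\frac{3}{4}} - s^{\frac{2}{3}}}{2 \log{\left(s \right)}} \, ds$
$\log{\left(\frac{\sqrt{105}}{10} \right)}$

Replace the exponent $\frac{2}{3}$ by a parameter $a$: let $I(a) = \int_{0}^{1} \frac{s^{\frac{3}{4}} - s^{a}}{2 \log{\left(s \right)}} \, ds$.

Since $\dfrac{\partial}{\partial a}\,s^{a} = s^{a} \ln s$, the $\ln s$ in the denominator cancels and
$$\frac{dI}{da} = \int_{0}^{1} - \frac{1}{2} s^{a} \, ds = - \frac{1}{2} \left[\frac{s^{a+1}}{a+1}\right]_0^1 = - \frac{1}{2 a + 2}.$$

Integrating with respect to $a$ gives $I(a) = - \frac{\log{\left(a + 1 \right)}}{2} - \log{\left(2 \right)} + \frac{\log{\left(7 \right)}}{2} + C$.

At $a = \frac{3}{4}$ the integrand is identically $0$, so $I(\frac{3}{4}) = 0$. The closed form gives $0$, hence $C = 0$.

Setting $a = \frac{2}{3}$:
$$I = \log{\left(\frac{\sqrt{105}}{10} \right)}.$$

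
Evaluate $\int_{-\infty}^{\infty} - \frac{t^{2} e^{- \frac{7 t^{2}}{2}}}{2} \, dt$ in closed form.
$- \frac{\sqrt{14} \sqrt{\pi}}{98}$

Start from the elementary integral
$$J(a) = \int_{-\infty}^{\infty} - \frac{e^{- a t^{2}}}{2} \, dt = - \frac{\sqrt{\pi}}{2 \sqrt{a}}.$$

Differentiating under the integral sign brings down a factor of $(-t^2)$:
$$\frac{dJ}{da} = \int_{-\infty}^{\infty} \frac{t^{2} e^{- a t^{2}}}{2} \, dt = \frac{\sqrt{\pi}}{4 a^{\frac{3}{2}}}.$$

The integral on the left is $-I$, so $I = - \frac{\sqrt{\pi}}{4 a^{\frac{3}{2}}}$.

Setting $a = \frac{7}{2}$:
$$I = - \frac{\sqrt{14} \sqrt{\pi}}{98}.$$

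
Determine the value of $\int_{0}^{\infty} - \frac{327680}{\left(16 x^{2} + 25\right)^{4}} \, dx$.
$- \frac{512 \pi}{3125}$

Begin with the known result
$$J(a) = \int_{0}^{\infty} - \frac{5}{a^{2} + x^{2}} \, dx = - \frac{5 \pi}{2 a}.$$

Differentiating under the integral sign with respect to $a$,
$$\frac{dJ}{da} = \int_{0}^{\infty} \frac{10 a}{\left(a^{2} + x^{2}\right)^{2}} \, dx = \frac{5 \pi}{2 a^{2}},$$
so $\int_{0}^{\infty} - \frac{5}{\left(a^{2} + x^{2}\right)^{2}} \, dx = - \frac{5 \pi}{4 a^{3}}$.

Repeating — each differentiation of $1/(x^2+a^2)^j$ produces $-2ja/(x^2+a^2)^{j+1}$ — and dividing through by $-2ja$ at each step yields, after $3$ differentiations in total,
$$\int_{0}^{\infty} - \frac{5}{\left(a^{2} + x^{2}\right)^{4}} \, dx = - \frac{25 \pi}{32 a^{7}}.$$

Setting $a = \frac{5}{4}$:
$$I = - \frac{512 \pi}{3125}.$$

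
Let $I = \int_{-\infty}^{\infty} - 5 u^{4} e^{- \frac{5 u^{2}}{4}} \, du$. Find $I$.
$- \frac{24 \sqrt{5} \sqrt{\pi}}{25}$

Consider the simpler parametrised integral
$$J(a) = \int_{-\infty}^{\infty} - 5 e^{- a u^{2}} \, du = - \frac{5 \sqrt{\pi}}{\sqrt{a}}.$$

Differentiating under the integral sign brings down a factor of $(-u^2)$:
$$\frac{dJ}{da} = \int_{-\infty}^{\infty} 5 u^{2} e^{- a u^{2}} \, du = \frac{5 \sqrt{\pi}}{2 a^{\frac{3}{2}}}.$$

Repeating twice in total — each differentiation brings down another $(-u^2)$ — gives
$$\frac{d^{2}J}{da^{2}} = \int_{-\infty}^{\infty} - 5 u^{4} e^{- a u^{2}} \, du = - \frac{15 \sqrt{\pi}}{4 a^{\frac{5}{2}}},$$
and the integrand here is exactly the target integrand, so $I = - \frac{15 \sqrt{\pi}}{4 a^{\frac{5}{2}}}$.

Setting $a = \frac{5}{4}$:
$$I = - \frac{24 \sqrt{5} \sqrt{\pi}}{25}.$$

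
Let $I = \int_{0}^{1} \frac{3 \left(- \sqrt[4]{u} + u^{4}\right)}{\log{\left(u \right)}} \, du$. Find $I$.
$\log{\left(64 \right)}$

Consider the one-parameter family: let $I(a) = \int_{0}^{1} \frac{3 \left(- \sqrt[4]{u} + u^{a}\right)}{\log{\left(u \right)}} \, du$.

Since $\dfrac{\partial}{\partial a}\,u^{a} = u^{a} \ln u$, the $\ln u$ in the denominator cancels and
$$\frac{dI}{da} = \int_{0}^{1} 3 u^{a} \, du = 3 \left[\frac{u^{a+1}}{a+1}\right]_0^1 = \frac{3}{a + 1}.$$

Integrating with respect to $a$ gives $I(a) = \log{\left(\frac{64 \left(a + 1\right)^{3}}{125} \right)} + C$.

At $a = \frac{1}{4}$ the integrand is identically $0$, so $I(\frac{1}{4}) = 0$. The closed form gives $0$, hence $C = 0$.

Setting $a = 4$:
$$I = \log{\left(64 \right)}.$$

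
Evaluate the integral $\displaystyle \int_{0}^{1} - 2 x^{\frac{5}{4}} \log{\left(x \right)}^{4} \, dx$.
$- \frac{16384}{19683}$

Consider the simpler parametrised integral
$$J(a) = \int_{0}^{1} - 2 x^{a} \, dx = - \frac{2}{a + 1}.$$

Differentiating under the integral sign brings down a factor of $\ln x$:
$$\frac{dJ}{da} = \int_{0}^{1} - 2 x^{a} \log{\left(x \right)} \, dx = \frac{2}{\left(a + 1\right)^{2}}.$$

Repeating $4$ times in total — each differentiation brings down another $\ln x$ — gives
$$\frac{d^{4}J}{da^{4}} = \int_{0}^{1} - 2 x^{a} \log{\left(x \right)}^{4} \, dx = - \frac{48}{\left(a + 1\right)^{5}},$$
and the integrand here is exactly the target integrand, so $I = - \frac{48}{\left(a + 1\right)^{5}}$.

Setting $a = \frac{5}{4}$:
$$I = - \frac{16384}{19683}.$$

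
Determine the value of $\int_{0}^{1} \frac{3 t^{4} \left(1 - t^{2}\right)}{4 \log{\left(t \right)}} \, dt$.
$- \frac{3 \log{\left(7 \right)}}{4} + \frac{3 \log{\left(5 \right)}}{4}$

Consider the one-parameter family: let $I(a) = \int_{0}^{1} \frac{3 \left(t^{4} - t^{a}\right)}{4 \log{\left(t \right)}} \, dt$.

Since $\dfrac{\partial}{\partial a}\,t^{a} = t^{a} \ln t$, the $\ln t$ in the denominator cancels and
$$\frac{dI}{da} = \int_{0}^{1} - \frac{3}{4} t^{a} \, dt = - \frac{3}{4} \left[\frac{t^{a+1}}{a+1}\right]_0^1 = - \frac{3}{4 a + 4}.$$

Integrating with respect to $a$ gives $I(a) = - \frac{3 \log{\left(a + 1 \right)}}{4} + \frac{3 \log{\left(5 \right)}}{4} + C$.

At $a = 4$ the integrand is identically $0$, so $I(4) = 0$. The closed form gives $0$, hence $C = 0$.

Setting $a = 6$:
$$I = - \frac{3 \log{\left(7 \right)}}{4} + \frac{3 \log{\left(5 \right)}}{4}.$$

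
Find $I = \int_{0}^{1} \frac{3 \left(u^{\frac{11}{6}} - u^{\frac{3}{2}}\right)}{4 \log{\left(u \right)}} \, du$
$\log{\left(\frac{\sqrt[4]{15} \cdot 17^{\frac{3}{4}}}{15} \right)}$

Consider the one-parameter family: let $I(a) = \int_{0}^{1} \frac{3 \left(u^{\frac{11}{6}} - u^{a}\right)}{4 \log{\left(u \right)}} \, du$.

Since $\dfrac{\partial}{\partial a}\,u^{a} = u^{a} \ln u$, the $\ln u$ in the denominator cancels and
$$\frac{dI}{da} = \int_{0}^{1} - \frac{3}{4} u^{a} \, du = - \frac{3}{4} \left[\frac{u^{a+1}}{a+1}\right]_0^1 = - \frac{3}{4 a + 4}.$$

Integrating with respect to $a$ gives $I(a) = - \frac{3 \log{\left(a + 1 \right)}}{4} - \frac{3 \log{\left(6 \right)}}{4} + \frac{3 \log{\left(17 \right)}}{4} + C$.

At $a = \frac{11}{6}$ the integrand is identically $0$, so $I(\frac{11}{6}) = 0$. The closed form gives $0$, hence $C = 0$.

Setting $a = \frac{3}{2}$:
$$I = \log{\left(\frac{\sqrt[4]{15} \cdot 17^{\frac{3}{4}}}{15} \right)}.$$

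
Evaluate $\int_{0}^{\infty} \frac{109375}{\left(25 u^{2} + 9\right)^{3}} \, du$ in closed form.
$\frac{21875 \pi}{1296}$

Start from the standard arctangent integral
$$J(a) = \int_{0}^{\infty} \frac{7}{a^{2} + u^{2}} \, du = \frac{7 \pi}{2 a}.$$

Differentiating under the integral sign with respect to $a$,
$$\frac{dJ}{da} = \int_{0}^{\infty} - \frac{14 a}{\left(a^{2} + u^{2}\right)^{2}} \, du = - \frac{7 \pi}{2 a^{2}},$$
so $\int_{0}^{\infty} \frac{7}{\left(a^{2} + u^{2}\right)^{2}} \, du = \frac{7 \pi}{4 a^{3}}$.

Repeating — each differentiation of $1/(u^2+a^2)^j$ produces $-2ja/(u^2+a^2)^{j+1}$ — and dividing through by $-2ja$ at each step yields, after $2$ differentiations in total,
$$\int_{0}^{\infty} \frac{7}{\left(a^{2} + u^{2}\right)^{3}} \, du = \frac{21 \pi}{16 a^{5}}.$$

Setting $a = \frac{3}{5}$:
$$I = \frac{21875 \pi}{1296}.$$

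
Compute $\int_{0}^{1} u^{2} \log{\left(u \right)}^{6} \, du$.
$\frac{80}{243}$

Begin with the known integral
$$J(a) = \int_{0}^{1} u^{a} \, du = \frac{1}{a + 1}.$$

Differentiating under the integral sign brings down a factor of $\ln u$:
$$\frac{dJ}{da} = \int_{0}^{1} u^{a} \log{\left(u \right)} \, du = - \frac{1}{\left(a + 1\right)^{2}}.$$

Repeating $6$ times in total — each differentiation brings down another $\ln u$ — gives
$$\frac{d^{6}J}{da^{6}} = \int_{0}^{1} u^{a} \log{\left(u \right)}^{6} \, du = \frac{720}{\left(a + 1\right)^{7}},$$
and the integrand here is exactly the target integrand, so $I = \frac{720}{\left(a + 1\right)^{7}}$.

Setting $a = 2$:
$$I = \frac{80}{243}.$$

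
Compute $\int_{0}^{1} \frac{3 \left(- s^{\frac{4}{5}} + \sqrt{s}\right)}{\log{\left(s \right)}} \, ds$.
$\log{\left(\frac{125}{216} \right)}$

Consider the one-parameter family: let $I(a) = \int_{0}^{1} \frac{3 \left(- s^{\frac{4}{5}} + s^{a}\right)}{\log{\left(s \right)}} \, ds$.

Since $\dfrac{\partial}{\partial a}\,s^{a} = s^{a} \ln s$, the $\ln s$ in the denominator cancels and
$$\frac{dI}{da} = \int_{0}^{1} 3 s^{a} \, ds = 3 \left[\frac{s^{a+1}}{a+1}\right]_0^1 = \frac{3}{a + 1}.$$

Integrating with respect to $a$ gives $I(a) = \log{\left(\frac{125 \left(a + 1\right)^{3}}{729} \right)} + C$.

At $a = \frac{4}{5}$ the integrand is identically $0$, so $I(\frac{4}{5}) = 0$. The closed form gives $0$, hence $C = 0$.

Setting $a = \frac{1}{2}$:
$$I = \log{\left(\frac{125}{216} \right)}.$$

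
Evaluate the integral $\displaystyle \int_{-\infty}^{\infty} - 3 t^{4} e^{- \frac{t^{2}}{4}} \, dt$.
$- 72 \sqrt{\pi}$

Start from the elementary integral
$$J(a) = \int_{-\infty}^{\infty} - 3 e^{- a t^{2}} \, dt = - \frac{3 \sqrt{\pi}}{\sqrt{a}}.$$

Differentiating under the integral sign brings down a factor of $(-t^2)$:
$$\frac{dJ}{da} = \int_{-\infty}^{\infty} 3 t^{2} e^{- a t^{2}} \, dt = \frac{3 \sqrt{\pi}}{2 a^{\frac{3}{2}}}.$$

Repeating twice in total — each differentiation brings down another $(-t^2)$ — gives
$$\frac{d^{2}J}{da^{2}} = \int_{-\infty}^{\infty} - 3 t^{4} e^{- a t^{2}} \, dt = - \frac{9 \sqrt{\pi}}{4 a^{\frac{5}{2}}},$$
and the integrand here is exactly the target integrand, so $I = - \frac{9 \sqrt{\pi}}{4 a^{\frac{5}{2}}}$.

Setting $a = \frac{1}{4}$:
$$I = - 72 \sqrt{\pi}.$$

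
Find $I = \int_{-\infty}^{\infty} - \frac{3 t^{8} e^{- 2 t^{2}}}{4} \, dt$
$- \frac{315 \sqrt{2} \sqrt{\pi}}{2048}$

Begin with the known integral
$$J(a) = \int_{-\infty}^{\infty} - \frac{3 e^{- a t^{2}}}{4} \, dt = - \frac{3 \sqrt{\pi}}{4 \sqrt{a}}.$$

Differentiating under the integral sign brings down a factor of $(-t^2)$:
$$\frac{dJ}{da} = \int_{-\infty}^{\infty} \frac{3 t^{2} e^{- a t^{2}}}{4} \, dt = \frac{3 \sqrt{\pi}}{8 a^{\frac{3}{2}}}.$$

Repeating $4$ times in total — each differentiation brings down another $(-t^2)$ — gives
$$\frac{d^{4}J}{da^{4}} = \int_{-\infty}^{\infty} - \frac{3 t^{8} e^{- a t^{2}}}{4} \, dt = - \frac{315 \sqrt{\pi}}{64 a^{\frac{9}{2}}},$$
and the integrand here is exactly the target integrand, so $I = - \frac{315 \sqrt{\pi}}{64 a^{\frac{9}{2}}}$.

Setting $a = 2$:
$$I = - \frac{315 \sqrt{2} \sqrt{\pi}}{2048}.$$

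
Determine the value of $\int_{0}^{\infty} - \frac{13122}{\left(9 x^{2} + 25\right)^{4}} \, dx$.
$- \frac{2187 \pi}{250000}$

Start from the standard arctangent integral
$$J(a) = \int_{0}^{\infty} - \frac{2}{a^{2} + x^{2}} \, dx = - \frac{\pi}{a}.$$

Differentiating under the integral sign with respect to $a$,
$$\frac{dJ}{da} = \int_{0}^{\infty} \frac{4 a}{\left(a^{2} + x^{2}\right)^{2}} \, dx = \frac{\pi}{a^{2}},$$
so $\int_{0}^{\infty} - \frac{2}{\left(a^{2} + x^{2}\right)^{2}} \, dx = - \frac{\pi}{2 a^{3}}$.

Repeating — each differentiation of $1/(x^2+a^2)^j$ produces $-2ja/(x^2+a^2)^{j+1}$ — and dividing through by $-2ja$ at each step yields, after $3$ differentiations in total,
$$\int_{0}^{\infty} - \frac{2}{\left(a^{2} + x^{2}\right)^{4}} \, dx = - \frac{5 \pi}{16 a^{7}}.$$

Setting $a = \frac{5}{3}$:
$$I = - \frac{2187 \pi}{250000}.$$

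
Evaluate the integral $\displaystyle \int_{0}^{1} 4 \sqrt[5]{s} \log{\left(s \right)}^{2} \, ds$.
$\frac{125}{27}$

Start from the elementary integral
$$J(a) = \int_{0}^{1} 4 s^{a} \, ds = \frac{4}{a + 1}.$$

Differentiating under the integral sign brings down a factor of $\ln s$:
$$\frac{dJ}{da} = \int_{0}^{1} 4 s^{a} \log{\left(s \right)} \, ds = - \frac{4}{\left(a + 1\right)^{2}}.$$

Repeating twice in total — each differentiation brings down another $\ln s$ — gives
$$\frac{d^{2}J}{da^{2}} = \int_{0}^{1} 4 s^{a} \log{\left(s \right)}^{2} \, ds = \frac{8}{\left(a + 1\right)^{3}},$$
and the integrand here is exactly the target integrand, so $I = \frac{8}{\left(a + 1\right)^{3}}$.

Setting $a = \frac{1}{5}$:
$$I = \frac{125}{27}.$$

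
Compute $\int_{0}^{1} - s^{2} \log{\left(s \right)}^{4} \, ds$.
$- \frac{8}{81}$

Begin with the known integral
$$J(a) = \int_{0}^{1} - s^{a} \, ds = - \frac{1}{a + 1}.$$

Differentiating under the integral sign brings down a factor of $\ln s$:
$$\frac{dJ}{da} = \int_{0}^{1} - s^{a} \log{\left(s \right)} \, ds = \frac{1}{\left(a + 1\right)^{2}}.$$

Repeating $4$ times in total — each differentiation brings down another $\ln s$ — gives
$$\frac{d^{4}J}{da^{4}} = \int_{0}^{1} - s^{a} \log{\left(s \right)}^{4} \, ds = - \frac{24}{\left(a + 1\right)^{5}},$$
and the integrand here is exactly the target integrand, so $I = - \frac{24}{\left(a + 1\right)^{5}}$.

Setting $a = 2$:
$$I = - \frac{8}{81}.$$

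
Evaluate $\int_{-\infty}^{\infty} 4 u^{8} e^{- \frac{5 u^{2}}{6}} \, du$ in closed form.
$\frac{6804 \sqrt{30} \sqrt{\pi}}{625}$

Consider the simpler parametrised integral
$$J(a) = \int_{-\infty}^{\infty} 4 e^{- a u^{2}} \, du = \frac{4 \sqrt{\pi}}{\sqrt{a}}.$$

Differentiating under the integral sign brings down a factor of $(-u^2)$:
$$\frac{dJ}{da} = \int_{-\infty}^{\infty} - 4 u^{2} e^{- a u^{2}} \, du = - \frac{2 \sqrt{\pi}}{a^{\frac{3}{2}}}.$$

Repeating $4$ times in total — each differentiation brings down another $(-u^2)$ — gives
$$\frac{d^{4}J}{da^{4}} = \int_{-\infty}^{\infty} 4 u^{8} e^{- a u^{2}} \, du = \frac{105 \sqrt{\pi}}{4 a^{\frac{9}{2}}},$$
and the integrand here is exactly the target integrand, so $I = \frac{105 \sqrt{\pi}}{4 a^{\frac{9}{2}}}$.

Setting $a = \frac{5}{6}$:
$$I = \frac{6804 \sqrt{30} \sqrt{\pi}}{625}.$$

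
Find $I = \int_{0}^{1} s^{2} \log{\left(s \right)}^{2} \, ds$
$\frac{2}{27}$

Begin with the known integral
$$J(a) = \int_{0}^{1} s^{a} \, ds = \frac{1}{a + 1}.$$

Differentiating under the integral sign brings down a factor of $\ln s$:
$$\frac{dJ}{da} = \int_{0}^{1} s^{a} \log{\left(s \right)} \, ds = - \frac{1}{\left(a + 1\right)^{2}}.$$

Repeating twice in total — each differentiation brings down another $\ln s$ — gives
$$\frac{d^{2}J}{da^{2}} = \int_{0}^{1} s^{a} \log{\left(s \right)}^{2} \, ds = \frac{2}{\left(a + 1\right)^{3}},$$
and the integrand here is exactly the target integrand, so $I = \frac{2}{\left(a + 1\right)^{3}}$.

Setting $a = 2$:
$$I = \frac{2}{27}.$$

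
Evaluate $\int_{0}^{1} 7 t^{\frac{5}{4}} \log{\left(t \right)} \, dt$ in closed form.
$- \frac{112}{81}$

Begin with the known integral
$$J(a) = \int_{0}^{1} 7 t^{a} \, dt = \frac{7}{a + 1}.$$

Differentiating under the integral sign brings down a factor of $\ln t$:
$$\frac{dJ}{da} = \int_{0}^{1} 7 t^{a} \log{\left(t \right)} \, dt = - \frac{7}{\left(a + 1\right)^{2}}.$$

The integral on the left is $I$, so $I = - \frac{7}{\left(a + 1\right)^{2}}$.

Setting $a = \frac{5}{4}$:
$$I = - \frac{112}{81}.$$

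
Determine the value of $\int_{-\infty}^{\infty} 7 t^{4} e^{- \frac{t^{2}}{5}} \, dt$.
$\frac{525 \sqrt{5} \sqrt{\pi}}{4}$

Begin with the known integral
$$J(a) = \int_{-\infty}^{\infty} 7 e^{- a t^{2}} \, dt = \frac{7 \sqrt{\pi}}{\sqrt{a}}.$$

Differentiating under the integral sign brings down a factor of $(-t^2)$:
$$\frac{dJ}{da} = \int_{-\infty}^{\infty} - 7 t^{2} e^{- a t^{2}} \, dt = - \frac{7 \sqrt{\pi}}{2 a^{\frac{3}{2}}}.$$

Repeating twice in total — each differentiation brings down another $(-t^2)$ — gives
$$\frac{d^{2}J}{da^{2}} = \int_{-\infty}^{\infty} 7 t^{4} e^{- a t^{2}} \, dt = \frac{21 \sqrt{\pi}}{4 a^{\frac{5}{2}}},$$
and the integrand here is exactly the target integrand, so $I = \frac{21 \sqrt{\pi}}{4 a^{\frac{5}{2}}}$.

Setting $a = \frac{1}{5}$:
$$I = \frac{525 \sqrt{5} \sqrt{\pi}}{4}.$$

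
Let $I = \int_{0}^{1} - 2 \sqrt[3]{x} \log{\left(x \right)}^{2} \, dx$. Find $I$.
$- \frac{27}{16}$

Begin with the known integral
$$J(a) = \int_{0}^{1} - 2 x^{a} \, dx = - \frac{2}{a + 1}.$$

Differentiating under the integral sign brings down a factor of $\ln x$:
$$\frac{dJ}{da} = \int_{0}^{1} - 2 x^{a} \log{\left(x \right)} \, dx = \frac{2}{\left(a + 1\right)^{2}}.$$

Repeating twice in total — each differentiation brings down another $\ln x$ — gives
$$\frac{d^{2}J}{da^{2}} = \int_{0}^{1} - 2 x^{a} \log{\left(x \right)}^{2} \, dx = - \frac{4}{\left(a + 1\right)^{3}},$$
and the integrand here is exactly the target integrand, so $I = - \frac{4}{\left(a + 1\right)^{3}}$.

Setting $a = \frac{1}{3}$:
$$I = - \frac{27}{16}.$$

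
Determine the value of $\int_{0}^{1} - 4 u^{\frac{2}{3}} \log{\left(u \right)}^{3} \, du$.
$\frac{1944}{625}$

Begin with the known integral
$$J(a) = \int_{0}^{1} - 4 u^{a} \, du = - \frac{4}{a + 1}.$$

Differentiating under the integral sign brings down a factor of $\ln u$:
$$\frac{dJ}{da} = \int_{0}^{1} - 4 u^{a} \log{\left(u \right)} \, du = \frac{4}{\left(a + 1\right)^{2}}.$$

Repeating $3$ times in total — each differentiation brings down another $\ln u$ — gives
$$\frac{d^{3}J}{da^{3}} = \int_{0}^{1} - 4 u^{a} \log{\left(u \right)}^{3} \, du = \frac{24}{\left(a + 1\right)^{4}},$$
and the integrand here is exactly the target integrand, so $I = \frac{24}{\left(a + 1\right)^{4}}$.

Setting $a = \frac{2}{3}$:
$$I = \frac{1944}{625}.$$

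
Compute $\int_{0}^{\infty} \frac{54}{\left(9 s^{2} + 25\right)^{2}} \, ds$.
$\frac{9 \pi}{250}$

Begin with the known result
$$J(a) = \int_{0}^{\infty} \frac{2}{3 \left(a^{2} + s^{2}\right)} \, ds = \frac{\pi}{3 a}.$$

Differentiating under the integral sign with respect to $a$,
$$\frac{dJ}{da} = \int_{0}^{\infty} - \frac{4 a}{3 \left(a^{2} + s^{2}\right)^{2}} \, ds = - \frac{\pi}{3 a^{2}},$$
so $\int_{0}^{\infty} \frac{2}{3 \left(a^{2} + s^{2}\right)^{2}} \, ds = \frac{\pi}{6 a^{3}}$.

Setting $a = \frac{5}{3}$:
$$I = \frac{9 \pi}{250}.$$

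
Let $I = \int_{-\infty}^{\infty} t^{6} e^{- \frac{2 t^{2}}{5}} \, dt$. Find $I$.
$\frac{1875 \sqrt{10} \sqrt{\pi}}{128}$

Start from the elementary integral
$$J(a) = \int_{-\infty}^{\infty} e^{- a t^{2}} \, dt = \frac{\sqrt{\pi}}{\sqrt{a}}.$$

Differentiating under the integral sign brings down a factor of $(-t^2)$:
$$\frac{dJ}{da} = \int_{-\infty}^{\infty} - t^{2} e^{- a t^{2}} \, dt = - \frac{\sqrt{\pi}}{2 a^{\frac{3}{2}}}.$$

Repeating $3$ times in total — each differentiation brings down another $(-t^2)$ — gives
$$\frac{d^{3}J}{da^{3}} = \int_{-\infty}^{\infty} - t^{6} e^{- a t^{2}} \, dt = - \frac{15 \sqrt{\pi}}{8 a^{\frac{7}{2}}},$$
and the integrand here is $(-1)^{3}$ times the target integrand, so $I = (-1)^{3}\,\frac{d^{3}J}{da^{3}} = \frac{15 \sqrt{\pi}}{8 a^{\frac{7}{2}}}$.

Setting $a = \frac{2}{5}$:
$$I = \frac{1875 \sqrt{10} \sqrt{\pi}}{128}.$$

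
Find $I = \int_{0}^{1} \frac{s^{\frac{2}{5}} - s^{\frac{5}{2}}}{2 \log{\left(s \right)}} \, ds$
$- \log{\left(5 \right)} + \frac{\log{\left(10 \right)}}{2}$

Introduce a parameter $a$ in the exponent: let $I(a) = \int_{0}^{1} \frac{- s^{\frac{5}{2}} + s^{a}}{2 \log{\left(s \right)}} \, ds$.

Since $\dfrac{\partial}{\partial a}\,s^{a} = s^{a} \ln s$, the $\ln s$ in the denominator cancels and
$$\frac{dI}{da} = \int_{0}^{1} \frac{1}{2} s^{a} \, ds = \frac{1}{2} \left[\frac{s^{a+1}}{a+1}\right]_0^1 = \frac{1}{2 \left(a + 1\right)}.$$

Integrating with respect to $a$ gives $I(a) = \log{\left(\frac{\sqrt{14} \sqrt{a + 1}}{7} \right)} + C$.

At $a = \frac{5}{2}$ the integrand is identically $0$, so $I(\frac{5}{2}) = 0$. The closed form gives $0$, hence $C = 0$.

Setting $a = \frac{2}{5}$:
$$I = - \log{\left(5 \right)} + \frac{\log{\left(10 \right)}}{2}.$$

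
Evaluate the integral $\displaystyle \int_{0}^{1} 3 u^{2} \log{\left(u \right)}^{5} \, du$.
$- \frac{40}{81}$

Begin with the known integral
$$J(a) = \int_{0}^{1} 3 u^{a} \, du = \frac{3}{a + 1}.$$

Differentiating under the integral sign brings down a factor of $\ln u$:
$$\frac{dJ}{da} = \int_{0}^{1} 3 u^{a} \log{\left(u \right)} \, du = - \frac{3}{\left(a + 1\right)^{2}}.$$

Repeating $5$ times in total — each differentiation brings down another $\ln u$ — gives
$$\frac{d^{5}J}{da^{5}} = \int_{0}^{1} 3 u^{a} \log{\left(u \right)}^{5} \, du = - \frac{360}{\left(a + 1\right)^{6}},$$
and the integrand here is exactly the target integrand, so $I = - \frac{360}{\left(a + 1\right)^{6}}$.

Setting $a = 2$:
$$I = - \frac{40}{81}.$$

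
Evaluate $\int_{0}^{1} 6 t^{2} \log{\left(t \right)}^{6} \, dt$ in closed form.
$\frac{160}{81}$

Begin with the known integral
$$J(a) = \int_{0}^{1} 6 t^{a} \, dt = \frac{6}{a + 1}.$$

Differentiating under the integral sign brings down a factor of $\ln t$:
$$\frac{dJ}{da} = \int_{0}^{1} 6 t^{a} \log{\left(t \right)} \, dt = - \frac{6}{\left(a + 1\right)^{2}}.$$

Repeating $6$ times in total — each differentiation brings down another $\ln t$ — gives
$$\frac{d^{6}J}{da^{6}} = \int_{0}^{1} 6 t^{a} \log{\left(t \right)}^{6} \, dt = \frac{4320}{\left(a + 1\right)^{7}},$$
and the integrand here is exactly the target integrand, so $I = \frac{4320}{\left(a + 1\right)^{7}}$.

Setting $a = 2$:
$$I = \frac{160}{81}.$$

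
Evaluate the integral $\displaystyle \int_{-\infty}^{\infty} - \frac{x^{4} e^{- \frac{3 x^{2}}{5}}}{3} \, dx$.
$- \frac{25 \sqrt{15} \sqrt{\pi}}{108}$

Begin with the known integral
$$J(a) = \int_{-\infty}^{\infty} - \frac{e^{- a x^{2}}}{3} \, dx = - \frac{\sqrt{\pi}}{3 \sqrt{a}}.$$

Differentiating under the integral sign brings down a factor of $(-x^2)$:
$$\frac{dJ}{da} = \int_{-\infty}^{\infty} \frac{x^{2} e^{- a x^{2}}}{3} \, dx = \frac{\sqrt{\pi}}{6 a^{\frac{3}{2}}}.$$

Repeating twice in total — each differentiation brings down another $(-x^2)$ — gives
$$\frac{d^{2}J}{da^{2}} = \int_{-\infty}^{\infty} - \frac{x^{4} e^{- a x^{2}}}{3} \, dx = - \frac{\sqrt{\pi}}{4 a^{\frac{5}{2}}},$$
and the integrand here is exactly the target integrand, so $I = - \frac{\sqrt{\pi}}{4 a^{\frac{5}{2}}}$.

Setting $a = \frac{3}{5}$:
$$I = - \frac{25 \sqrt{15} \sqrt{\pi}}{108}.$$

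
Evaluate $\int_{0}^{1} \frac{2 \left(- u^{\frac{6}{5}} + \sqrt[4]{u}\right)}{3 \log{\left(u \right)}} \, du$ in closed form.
$\log{\left(\frac{5 \sqrt[3]{220}}{44} \right)}$

Introduce a parameter $a$ in the exponent: let $I(a) = \int_{0}^{1} \frac{2 \left(- u^{\frac{6}{5}} + u^{a}\right)}{3 \log{\left(u \right)}} \, du$.

Since $\dfrac{\partial}{\partial a}\,u^{a} = u^{a} \ln u$, the $\ln u$ in the denominator cancels and
$$\frac{dI}{da} = \int_{0}^{1} \frac{2}{3} u^{a} \, du = \frac{2}{3} \left[\frac{u^{a+1}}{a+1}\right]_0^1 = \frac{2}{3 \left(a + 1\right)}.$$

Integrating with respect to $a$ gives $I(a) = \log{\left(\frac{\sqrt[3]{11} \cdot 5^{\frac{2}{3}} \left(a + 1\right)^{\frac{2}{3}}}{11} \right)} + C$.

At $a = \frac{6}{5}$ the integrand is identically $0$, so $I(\frac{6}{5}) = 0$. The closed form gives $0$, hence $C = 0$.

Setting $a = \frac{1}{4}$:
$$I = \log{\left(\frac{5 \sqrt[3]{220}}{44} \right)}.$$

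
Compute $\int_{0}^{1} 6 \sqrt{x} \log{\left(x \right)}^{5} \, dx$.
$- \frac{5120}{81}$

Start from the elementary integral
$$J(a) = \int_{0}^{1} 6 x^{a} \, dx = \frac{6}{a + 1}.$$

Differentiating under the integral sign brings down a factor of $\ln x$:
$$\frac{dJ}{da} = \int_{0}^{1} 6 x^{a} \log{\left(x \right)} \, dx = - \frac{6}{\left(a + 1\right)^{2}}.$$

Repeating $5$ times in total — each differentiation brings down another $\ln x$ — gives
$$\frac{d^{5}J}{da^{5}} = \int_{0}^{1} 6 x^{a} \log{\left(x \right)}^{5} \, dx = - \frac{720}{\left(a + 1\right)^{6}},$$
and the integrand here is exactly the target integrand, so $I = - \frac{720}{\left(a + 1\right)^{6}}$.

Setting $a = \frac{1}{2}$:
$$I = - \frac{5120}{81}.$$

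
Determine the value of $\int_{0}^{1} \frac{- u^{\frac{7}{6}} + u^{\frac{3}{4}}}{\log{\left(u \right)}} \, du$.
$\log{\left(\frac{21}{26} \right)}$

Introduce a parameter $a$ in the exponent: let $I(a) = \int_{0}^{1} \frac{- u^{\frac{7}{6}} + u^{a}}{\log{\left(u \right)}} \, du$.

Since $\dfrac{\partial}{\partial a}\,u^{a} = u^{a} \ln u$, the $\ln u$ in the denominator cancels and
$$\frac{dI}{da} = \int_{0}^{1} u^{a} \, du = \left[\frac{u^{a+1}}{a+1}\right]_0^1 = \frac{1}{a + 1}.$$

Integrating with respect to $a$ gives $I(a) = \log{\left(\frac{6 a}{13} + \frac{6}{13} \right)} + C$.

At $a = \frac{7}{6}$ the integrand is identically $0$, so $I(\frac{7}{6}) = 0$. The closed form gives $0$, hence $C = 0$.

Setting $a = \frac{3}{4}$:
$$I = \log{\left(\frac{21}{26} \right)}.$$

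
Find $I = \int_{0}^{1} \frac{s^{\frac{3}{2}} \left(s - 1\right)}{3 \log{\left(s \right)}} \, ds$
$- \frac{\log{\left(5 \right)}}{3} + \frac{\log{\left(7 \right)}}{3}$

Consider the one-parameter family: let $I(a) = \int_{0}^{1} \frac{s^{\frac{5}{2}} - s^{a}}{3 \log{\left(s \right)}} \, ds$.

Since $\dfrac{\partial}{\partial a}\,s^{a} = s^{a} \ln s$, the $\ln s$ in the denominator cancels and
$$\frac{dI}{da} = \int_{0}^{1} - \frac{1}{3} s^{a} \, ds = - \frac{1}{3} \left[\frac{s^{a+1}}{a+1}\right]_0^1 = - \frac{1}{3 a + 3}.$$

Integrating with respect to $a$ gives $I(a) = - \frac{\log{\left(a + 1 \right)}}{3} - \frac{\log{\left(2 \right)}}{3} + \frac{\log{\left(7 \right)}}{3} + C$.

At $a = \frac{5}{2}$ the integrand is identically $0$, so $I(\frac{5}{2}) = 0$. The closed form gives $0$, hence $C = 0$.

Setting $a = \frac{3}{2}$:
$$I = - \frac{\log{\left(5 \right)}}{3} + \frac{\log{\left(7 \right)}}{3}.$$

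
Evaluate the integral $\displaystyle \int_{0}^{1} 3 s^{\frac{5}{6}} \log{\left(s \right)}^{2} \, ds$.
$\frac{1296}{1331}$

Start from the elementary integral
$$J(a) = \int_{0}^{1} 3 s^{a} \, ds = \frac{3}{a + 1}.$$

Differentiating under the integral sign brings down a factor of $\ln s$:
$$\frac{dJ}{da} = \int_{0}^{1} 3 s^{a} \log{\left(s \right)} \, ds = - \frac{3}{\left(a + 1\right)^{2}}.$$

Repeating twice in total — each differentiation brings down another $\ln s$ — gives
$$\frac{d^{2}J}{da^{2}} = \int_{0}^{1} 3 s^{a} \log{\left(s \right)}^{2} \, ds = \frac{6}{\left(a + 1\right)^{3}},$$
and the integrand here is exactly the target integrand, so $I = \frac{6}{\left(a + 1\right)^{3}}$.

Setting $a = \frac{5}{6}$:
$$I = \frac{1296}{1331}.$$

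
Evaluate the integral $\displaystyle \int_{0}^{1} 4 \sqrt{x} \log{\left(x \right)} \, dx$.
$- \frac{16}{9}$

Consider the simpler parametrised integral
$$J(a) = \int_{0}^{1} 4 x^{a} \, dx = \frac{4}{a + 1}.$$

Differentiating under the integral sign brings down a factor of $\ln x$:
$$\frac{dJ}{da} = \int_{0}^{1} 4 x^{a} \log{\left(x \right)} \, dx = - \frac{4}{\left(a + 1\right)^{2}}.$$

The integral on the left is $I$, so $I = - \frac{4}{\left(a + 1\right)^{2}}$.

Setting $a = \frac{1}{2}$:
$$I = - \frac{16}{9}.$$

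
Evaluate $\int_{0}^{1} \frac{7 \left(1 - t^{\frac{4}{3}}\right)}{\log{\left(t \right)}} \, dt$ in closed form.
$- \log{\left(\frac{823543}{2187} \right)}$

Replace the exponent $\frac{4}{3}$ by a parameter $a$: let $I(a) = \int_{0}^{1} \frac{7 \left(1 - t^{a}\right)}{\log{\left(t \right)}} \, dt$.

Since $\dfrac{\partial}{\partial a}\,t^{a} = t^{a} \ln t$, the $\ln t$ in the denominator cancels and
$$\frac{dI}{da} = \int_{0}^{1} -7 t^{a} \, dt = -7 \left[\frac{t^{a+1}}{a+1}\right]_0^1 = - \frac{7}{a + 1}.$$

Integrating with respect to $a$ gives $I(a) = - 7 \log{\left(a + 1 \right)} + C$.

At $a = 0$ the integrand is identically $0$, so $I(0) = 0$. The closed form gives $0$, hence $C = 0$.

Setting $a = \frac{4}{3}$:
$$I = - \log{\left(\frac{823543}{2187} \right)}.$$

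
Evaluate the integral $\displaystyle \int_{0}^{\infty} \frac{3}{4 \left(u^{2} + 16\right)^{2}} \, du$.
$\frac{3 \pi}{1024}$

Recall the elementary integral
$$J(a) = \int_{0}^{\infty} \frac{3}{4 \left(a^{2} + u^{2}\right)} \, du = \frac{3 \pi}{8 a}.$$

Differentiating under the integral sign with respect to $a$,
$$\frac{dJ}{da} = \int_{0}^{\infty} - \frac{3 a}{2 \left(a^{2} + u^{2}\right)^{2}} \, du = - \frac{3 \pi}{8 a^{2}},$$
so $\int_{0}^{\infty} \frac{3}{4 \left(a^{2} + u^{2}\right)^{2}} \, du = \frac{3 \pi}{16 a^{3}}$.

Setting $a = 4$:
$$I = \frac{3 \pi}{1024}.$$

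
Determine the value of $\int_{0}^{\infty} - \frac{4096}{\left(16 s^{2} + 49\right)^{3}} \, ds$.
$- \frac{192 \pi}{16807}$

Start from the standard arctangent integral
$$J(a) = \int_{0}^{\infty} - \frac{1}{a^{2} + s^{2}} \, ds = - \frac{\pi}{2 a}.$$

Differentiating under the integral sign with respect to $a$,
$$\frac{dJ}{da} = \int_{0}^{\infty} \frac{2 a}{\left(a^{2} + s^{2}\right)^{2}} \, ds = \frac{\pi}{2 a^{2}},$$
so $\int_{0}^{\infty} - \frac{1}{\left(a^{2} + s^{2}\right)^{2}} \, ds = - \frac{\pi}{4 a^{3}}$.

Repeating — each differentiation of $1/(s^2+a^2)^j$ produces $-2ja/(s^2+a^2)^{j+1}$ — and dividing through by $-2ja$ at each step yields, after $2$ differentiations in total,
$$\int_{0}^{\infty} - \frac{1}{\left(a^{2} + s^{2}\right)^{3}} \, ds = - \frac{3 \pi}{16 a^{5}}.$$

Setting $a = \frac{7}{4}$:
$$I = - \frac{192 \pi}{16807}.$$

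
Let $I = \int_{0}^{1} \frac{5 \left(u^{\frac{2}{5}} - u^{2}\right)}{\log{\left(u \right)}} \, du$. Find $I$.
$- \log{\left(\frac{759375}{16807} \right)}$

Replace the exponent $2$ by a parameter $a$: let $I(a) = \int_{0}^{1} \frac{5 \left(u^{\frac{2}{5}} - u^{a}\right)}{\log{\left(u \right)}} \, du$.

Since $\dfrac{\partial}{\partial a}\,u^{a} = u^{a} \ln u$, the $\ln u$ in the denominator cancels and
$$\frac{dI}{da} = \int_{0}^{1} -5 u^{a} \, du = -5 \left[\frac{u^{a+1}}{a+1}\right]_0^1 = - \frac{5}{a + 1}.$$

Integrating with respect to $a$ gives $I(a) = - \log{\left(\frac{3125 \left(a + 1\right)^{5}}{16807} \right)} + C$.

At $a = \frac{2}{5}$ the integrand is identically $0$, so $I(\frac{2}{5}) = 0$. The closed form gives $0$, hence $C = 0$.

Setting $a = 2$:
$$I = - \log{\left(\frac{759375}{16807} \right)}.$$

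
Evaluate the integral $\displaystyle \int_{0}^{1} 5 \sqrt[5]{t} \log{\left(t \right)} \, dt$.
$- \frac{125}{36}$

Start from the elementary integral
$$J(a) = \int_{0}^{1} 5 t^{a} \, dt = \frac{5}{a + 1}.$$

Differentiating under the integral sign brings down a factor of $\ln t$:
$$\frac{dJ}{da} = \int_{0}^{1} 5 t^{a} \log{\left(t \right)} \, dt = - \frac{5}{\left(a + 1\right)^{2}}.$$

The integral on the left is $I$, so $I = - \frac{5}{\left(a + 1\right)^{2}}$.

Setting $a = \frac{1}{5}$:
$$I = - \frac{125}{36}.$$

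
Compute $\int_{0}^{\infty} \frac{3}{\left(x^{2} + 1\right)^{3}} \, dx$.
$\frac{9 \pi}{16}$

Recall the elementary integral
$$J(a) = \int_{0}^{\infty} \frac{3}{a^{2} + x^{2}} \, dx = \frac{3 \pi}{2 a}.$$

Differentiating under the integral sign with respect to $a$,
$$\frac{dJ}{da} = \int_{0}^{\infty} - \frac{6 a}{\left(a^{2} + x^{2}\right)^{2}} \, dx = - \frac{3 \pi}{2 a^{2}},$$
so $\int_{0}^{\infty} \frac{3}{\left(a^{2} + x^{2}\right)^{2}} \, dx = \frac{3 \pi}{4 a^{3}}$.

Repeating — each differentiation of $1/(x^2+a^2)^j$ produces $-2ja/(x^2+a^2)^{j+1}$ — and dividing through by $-2ja$ at each step yields, after $2$ differentiations in total,
$$\int_{0}^{\infty} \frac{3}{\left(a^{2} + x^{2}\right)^{3}} \, dx = \frac{9 \pi}{16 a^{5}}.$$

Setting $a = 1$:
$$I = \frac{9 \pi}{16}.$$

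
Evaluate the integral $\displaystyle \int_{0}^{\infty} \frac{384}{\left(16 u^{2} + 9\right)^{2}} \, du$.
$\frac{8 \pi}{9}$

Start from the standard arctangent integral
$$J(a) = \int_{0}^{\infty} \frac{3}{2 \left(a^{2} + u^{2}\right)} \, du = \frac{3 \pi}{4 a}.$$

Differentiating under the integral sign with respect to $a$,
$$\frac{dJ}{da} = \int_{0}^{\infty} - \frac{3 a}{\left(a^{2} + u^{2}\right)^{2}} \, du = - \frac{3 \pi}{4 a^{2}},$$
so $\int_{0}^{\infty} \frac{3}{2 \left(a^{2} + u^{2}\right)^{2}} \, du = \frac{3 \pi}{8 a^{3}}$.

Setting $a = \frac{3}{4}$:
$$I = \frac{8 \pi}{9}.$$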